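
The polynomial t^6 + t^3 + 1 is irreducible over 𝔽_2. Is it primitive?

No

Write f(t) = t^6 + t^3 + 1.
|GF(2^6)^×| = 2^6 − 1 = 63. Prime factorization: 63 = 3^2·7.
f is primitive ⇔ t has order 63 in GF(2)[t]/(f), i.e. t^(63/q) ≠ 1 for each prime q | 63.
t^(21) mod f = t^3.
t^(9) mod f = 1
Since t^(9) = 1, the order of t divides 9 < 63; not primitive.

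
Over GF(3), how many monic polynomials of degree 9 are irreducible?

2184

The number of monic irreducibles of degree 9 over GF(3) is (1/9)·Σ_{d∣9} μ(9/d) 3^d.
Divisors of 9: 1, 3, 9; μ(9/d) for each: 0, -1, 1.
Σ = − 3^3 + 3^9 = 19656.
N = 19656/9 = 2184.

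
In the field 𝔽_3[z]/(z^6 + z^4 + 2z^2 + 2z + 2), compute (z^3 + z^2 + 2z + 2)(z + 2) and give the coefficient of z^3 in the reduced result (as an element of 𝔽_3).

Multiply in 𝔽_3[z]: (z^3 + z^2 + 2z + 2)·(z + 2) = z^4 + z^2 + 1.
Reduced: z^4 + z^2 + 1.

0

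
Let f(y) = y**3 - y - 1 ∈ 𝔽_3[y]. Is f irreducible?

Yes

Check for roots in 𝔽_3: f(0) = 2; f(1) = 2; f(2) = 2.
No roots. A degree-3 polynomial over a field with no linear factor is irreducible.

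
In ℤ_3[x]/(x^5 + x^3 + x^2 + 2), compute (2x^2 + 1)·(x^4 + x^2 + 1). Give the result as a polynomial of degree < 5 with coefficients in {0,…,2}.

x^4 + x^3 + 2x + 1

Multiply in ℤ_3[x]: (2x^2 + 1)·(x^4 + x^2 + 1) = 2x^6 + 1.
Reduce using x^5 ≡ 2x^3 + 2x^2 + 1 (mod x^5 + x^3 + x^2 + 2).
Reduced: x^4 + x^3 + 2x + 1.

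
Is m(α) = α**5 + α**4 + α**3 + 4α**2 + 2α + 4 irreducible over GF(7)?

Yes

Check for roots in GF(7): m(0) = 4; m(1) = 6; m(2) = 3; m(3) = 5; m(4) = 6; m(5) = 6; m(6) = 5.
No roots, so no linear factors.
Degree-2 irreducible divisors: test the 21 monic irreducibles of degree 2 over GF(7).
None of them divide m (all give nonzero remainder).
No irreducible factor of degree ≤ 2 exists, so m is irreducible over GF(7).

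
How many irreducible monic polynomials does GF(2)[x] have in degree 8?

The number of monic irreducibles of degree 8 over GF(2) is (1/8)·Σ_{d∣8} μ(8/d) 2^d.
Divisors of 8: 1, 2, 4, 8; μ(8/d) for each: 0, 0, -1, 1.
Σ = − 2^4 + 2^8 = 240.
N = 240/8 = 30.

30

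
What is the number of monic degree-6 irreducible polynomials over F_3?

116

Gauss's count: N_{3}(6) = (1/6) Σ_{d|6} μ(6/d)·3^d.
Divisors of 6: 1, 2, 3, 6; μ(6/d) for each: 1, -1, -1, 1.
Σ = 3^1 − 3^2 − 3^3 + 3^6 = 696.
N = 696/6 = 116.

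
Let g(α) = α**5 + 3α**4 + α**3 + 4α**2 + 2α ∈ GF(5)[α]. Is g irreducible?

Check for roots in GF(5): g(0) = 0 → root; g(1) = 1; g(2) = 3; g(3) = 0 → root; g(4) = 3.
g(0) = 0, so (α) divides g(α); g is reducible.

No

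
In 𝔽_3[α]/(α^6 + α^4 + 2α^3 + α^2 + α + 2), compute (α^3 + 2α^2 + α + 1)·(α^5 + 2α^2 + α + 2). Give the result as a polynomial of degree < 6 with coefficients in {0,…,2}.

Multiply in 𝔽_3[α]: (α^3 + 2α^2 + α + 1)·(α^5 + 2α^2 + α + 2) = α^8 + 2α^7 + α^6 + 2α^4 + α^2 + 2.
Reduce using α^6 ≡ 2α^4 + α^3 + 2α^2 + 2α + 1 (mod α^6 + α^4 + 2α^3 + α^2 + α + 2).
Reduced: 2α^5 + 2α + 2.

2α^5 + 2α + 2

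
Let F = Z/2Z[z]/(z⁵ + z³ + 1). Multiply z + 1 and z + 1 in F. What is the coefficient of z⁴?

Multiply in Z/2Z[z]: (z + 1)·(z + 1) = z² + 1.
Reduced: z² + 1.

0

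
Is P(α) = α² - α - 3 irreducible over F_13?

No

Check each element of F_13 for a root: P(0)=10, P(1)=10, P(2)=12, P(3)=3, P(4)=9, P(5)=4, P(6)=1, P(7)=0, P(8)=1, P(9)=4, P(10)=9, P(11)=3, P(12)=12.
P(7) = 0, so (α − 7) divides P(α); P is reducible.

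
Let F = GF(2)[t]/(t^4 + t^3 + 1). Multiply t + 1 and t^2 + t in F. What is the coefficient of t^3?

1

Multiply in GF(2)[t]: (t + 1)·(t^2 + t) = t^3 + t.
Reduced: t^3 + t.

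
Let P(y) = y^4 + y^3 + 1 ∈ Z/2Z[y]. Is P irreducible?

Yes

Check for roots in Z/2Z: P(0) = 1; P(1) = 1.
No roots, so no linear factors.
Monic irreducibles of degree 2 over GF(2): y^2 + y + 1.
None of them divide P (all give nonzero remainder).
No irreducible factor of degree ≤ 2 exists, so P is irreducible over GF(2).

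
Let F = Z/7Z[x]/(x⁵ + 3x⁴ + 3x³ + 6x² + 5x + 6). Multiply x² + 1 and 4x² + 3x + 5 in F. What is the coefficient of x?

Multiply in Z/7Z[x]: (x² + 1)·(4x² + 3x + 5) = 4x⁴ + 3x³ + 2x² + 3x + 5.
Reduced: 4x⁴ + 3x³ + 2x² + 3x + 5.

3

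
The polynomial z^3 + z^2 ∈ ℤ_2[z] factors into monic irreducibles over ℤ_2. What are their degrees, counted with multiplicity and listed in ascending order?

Write f(z) = z^3 + z^2.
Roots in ℤ_2: f(0) = 0 → root; f(1) = 0 → root.
Linear factors from roots: (z), (z + 1).
Complete factorization: f(z) = (z + 1)·(z)^2.
Factor degrees with multiplicity: 1 + 1 + 1 = 3.

1, 1, 1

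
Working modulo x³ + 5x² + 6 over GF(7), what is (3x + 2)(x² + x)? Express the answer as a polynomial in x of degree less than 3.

4x^2 + 2x + 3

Multiply in GF(7)[x]: (3x + 2)·(x² + x) = 3x³ + 5x² + 2x.
Reduce using x³ ≡ 2x² + 1 (mod x³ + 5x² + 6).
Reduced: 4x² + 2x + 3.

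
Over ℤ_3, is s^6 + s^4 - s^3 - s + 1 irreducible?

Write P(s) = s^6 + s^4 - s^3 - s + 1.
Check for roots in ℤ_3: P(0) = 1; P(1) = 1; P(2) = 2.
No roots, so no linear factors.
Monic irreducibles of degree 2 over GF(3): s^2 + 1, s^2 + s - 1, s^2 - s - 1.
None of them divide P (all give nonzero remainder).
Degree-3 irreducible divisors: test the 8 monic irreducibles of degree 3 over GF(3).
None of them divide P (all give nonzero remainder).
No irreducible factor of degree ≤ 3 exists, so P is irreducible over GF(3).

Yes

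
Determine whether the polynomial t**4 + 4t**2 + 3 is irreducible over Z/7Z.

No

Write h(t) = t**4 + 4t**2 + 3.
Check for roots in Z/7Z: h(0) = 3; h(1) = 1; h(2) = 0 → root; h(3) = 1; h(4) = 1; h(5) = 0 → root; h(6) = 1.
h(2) = 0, so (t − 2) divides h(t); h is reducible.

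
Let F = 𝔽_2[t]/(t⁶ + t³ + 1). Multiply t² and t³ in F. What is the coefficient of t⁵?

1

Multiply in 𝔽_2[t]: (t²)·(t³) = t⁵.
Reduced: t⁵.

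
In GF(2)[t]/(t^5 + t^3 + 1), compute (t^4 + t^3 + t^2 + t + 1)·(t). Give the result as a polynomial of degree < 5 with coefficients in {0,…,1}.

Multiply in GF(2)[t]: (t^4 + t^3 + t^2 + t + 1)·(t) = t^5 + t^4 + t^3 + t^2 + t.
Reduce using t^5 ≡ t^3 + 1 (mod t^5 + t^3 + 1).
Reduced: t^4 + t^2 + t + 1.

t^4 + t^2 + t + 1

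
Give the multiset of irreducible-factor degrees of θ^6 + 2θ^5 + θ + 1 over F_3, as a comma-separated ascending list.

Write f(θ) = θ^6 + 2θ^5 + θ + 1.
Roots in F_3: f(0) = 1; f(1) = 2; f(2) = 2.
Complete factorization: f(θ) = (θ^2 + 1)·(θ^2 + θ + 2)^2.
Factor degrees with multiplicity: 2 + 2 + 2 = 6.

2, 2, 2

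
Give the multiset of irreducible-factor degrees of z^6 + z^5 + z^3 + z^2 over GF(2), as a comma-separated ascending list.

1, 1, 1, 1, 2

Write g(z) = z^6 + z^5 + z^3 + z^2.
Roots in GF(2): g(0) = 0 → root; g(1) = 0 → root.
Linear factors from roots: (z), (z + 1).
Complete factorization: g(z) = (z)^2·(z + 1)^2·(z^2 + z + 1).
Factor degrees with multiplicity: 1 + 1 + 1 + 1 + 2 = 6.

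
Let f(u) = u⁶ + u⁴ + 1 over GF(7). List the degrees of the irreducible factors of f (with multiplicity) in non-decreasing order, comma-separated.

6

Complete factorization: f(u) = (u⁶ + u⁴ + 1).
Factor degrees with multiplicity: 6 = 6.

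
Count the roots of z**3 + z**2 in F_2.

2

Write f(z) = z**3 + z**2.
Evaluate at each of the 2 elements of F_2:
f(0) = 0 → root; f(1) = 0 → root.
Roots: {0, 1}.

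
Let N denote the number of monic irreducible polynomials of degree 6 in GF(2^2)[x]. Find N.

Gauss's count: N_{4}(6) = (1/6) Σ_{d|6} μ(6/d)·4^d.
Divisors of 6: 1, 2, 3, 6; μ(6/d) for each: 1, -1, -1, 1.
Σ = 4^1 − 4^2 − 4^3 + 4^6 = 4020.
N = 4020/6 = 670.

670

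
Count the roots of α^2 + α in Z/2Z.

Write g(α) = α^2 + α.
Evaluate at each of the 2 elements of Z/2Z:
g(0) = 0 → root; g(1) = 0 → root.
Roots: {0, 1}.

2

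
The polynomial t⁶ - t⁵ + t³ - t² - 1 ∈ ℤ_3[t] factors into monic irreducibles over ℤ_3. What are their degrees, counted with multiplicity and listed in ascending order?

Write f(t) = t⁶ - t⁵ + t³ - t² - 1.
Roots in ℤ_3: f(0) = 2; f(1) = 2; f(2) = 2.
Complete factorization: f(t) = (t⁶ - t⁵ + t³ - t² - 1).
Factor degrees with multiplicity: 6 = 6.

6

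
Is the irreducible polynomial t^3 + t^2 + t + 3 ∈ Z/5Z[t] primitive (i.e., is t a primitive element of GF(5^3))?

Write f(t) = t^3 + t^2 + t + 3.
|GF(5^3)^×| = 5^3 − 1 = 124. Prime factorization: 124 = 2^2·31.
f is primitive ⇔ t has order 124 in GF(5)[t]/(f), i.e. t^(124/q) ≠ 1 for each prime q | 124.
t^(62) mod f = 4.
t^(4) mod f = 3t + 3.
None equal 1, so t has full order 124; f is primitive.

Yes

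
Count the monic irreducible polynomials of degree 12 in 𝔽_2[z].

x^(2^12) − x is the product of all monic irreducibles of degree dividing 12; Möbius inversion gives N = (1/12) Σ μ(12/d)·2^d.
Divisors of 12: 1, 2, 3, 4, 6, 12; μ(12/d) for each: 0, 1, 0, -1, -1, 1.
Σ = 2^2 − 2^4 − 2^6 + 2^12 = 4020.
N = 4020/12 = 335.

335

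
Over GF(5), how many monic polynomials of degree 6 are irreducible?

By the necklace-counting formula, N_5(6) = (1/6) Σ_{d|6} μ(6/d)·5^d.
Divisors of 6: 1, 2, 3, 6; μ(6/d) for each: 1, -1, -1, 1.
Σ = 5^1 − 5^2 − 5^3 + 5^6 = 15480.
N = 15480/6 = 2580.

2580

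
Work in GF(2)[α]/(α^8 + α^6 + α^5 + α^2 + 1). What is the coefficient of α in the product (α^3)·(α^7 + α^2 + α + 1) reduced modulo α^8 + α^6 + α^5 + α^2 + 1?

0

Multiply in GF(2)[α]: (α^3)·(α^7 + α^2 + α + 1) = α^10 + α^5 + α^4 + α^3.
Reduce using α^8 ≡ α^6 + α^5 + α^2 + 1 (mod α^8 + α^6 + α^5 + α^2 + 1).
Reduced: α^7 + α^6 + α^3 + 1.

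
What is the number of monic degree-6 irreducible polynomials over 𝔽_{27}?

64566684

Gauss's count: N_{27}(6) = (1/6) Σ_{d|6} μ(6/d)·27^d.
Divisors of 6: 1, 2, 3, 6; μ(6/d) for each: 1, -1, -1, 1.
Σ = 27^1 − 27^2 − 27^3 + 27^6 = 387400104.
N = 387400104/6 = 64566684.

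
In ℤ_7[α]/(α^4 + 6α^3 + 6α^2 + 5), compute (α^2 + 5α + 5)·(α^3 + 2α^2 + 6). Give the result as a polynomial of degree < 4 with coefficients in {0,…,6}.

Multiply in ℤ_7[α]: (α^2 + 5α + 5)·(α^3 + 2α^2 + 6) = α^5 + α^3 + 2α^2 + 2α + 2.
Reduce using α^4 ≡ α^3 + α^2 + 2 (mod α^4 + 6α^3 + 6α^2 + 5).
Reduced: 3α^3 + 3α^2 + 4α + 4.

3α^3 + 3α^2 + 4α + 4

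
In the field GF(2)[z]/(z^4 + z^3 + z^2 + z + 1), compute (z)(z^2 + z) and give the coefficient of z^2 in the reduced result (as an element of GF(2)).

1

Multiply in GF(2)[z]: (z)·(z^2 + z) = z^3 + z^2.
Reduced: z^3 + z^2.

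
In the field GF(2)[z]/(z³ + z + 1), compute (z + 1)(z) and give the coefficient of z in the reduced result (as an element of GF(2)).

Multiply in GF(2)[z]: (z + 1)·(z) = z² + z.
Reduced: z² + z.

1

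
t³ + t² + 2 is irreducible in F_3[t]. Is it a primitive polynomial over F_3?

Write f(t) = t³ + t² + 2.
|GF(3^3)^×| = 3^3 − 1 = 26. Prime factorization: 26 = 2·13.
f is primitive ⇔ t has order 26 in GF(3)[t]/(f), i.e. t^(26/q) ≠ 1 for each prime q | 26.
t^(13) mod f = 1
t^(2) mod f = t².
Since t^(13) = 1, the order of t divides 13 < 26; not primitive.

No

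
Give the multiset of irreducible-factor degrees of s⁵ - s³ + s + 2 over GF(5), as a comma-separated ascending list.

2, 3

Write g(s) = s⁵ - s³ + s + 2.
Roots in GF(5): g(0) = 2; g(1) = 3; g(2) = 3; g(3) = 1; g(4) = 1.
Complete factorization: g(s) = (s² + s + 1)·(s³ - s² - s + 2).
Factor degrees with multiplicity: 2 + 3 = 5.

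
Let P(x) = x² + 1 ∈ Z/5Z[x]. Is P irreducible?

Check for roots in Z/5Z: P(0) = 1; P(1) = 2; P(2) = 0 → root; P(3) = 0 → root; P(4) = 2.
P(2) = 0, so (x − 2) divides P(x); P is reducible.

No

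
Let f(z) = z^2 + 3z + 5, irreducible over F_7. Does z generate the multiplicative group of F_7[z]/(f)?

Yes

|GF(7^2)^×| = 7^2 − 1 = 48. Prime factorization: 48 = 2^4·3.
f is primitive ⇔ z has order 48 in GF(7)[z]/(f), i.e. z^(48/q) ≠ 1 for each prime q | 48.
z^(24) mod f = 6.
z^(16) mod f = 4.
None equal 1, so z has full order 48; f is primitive.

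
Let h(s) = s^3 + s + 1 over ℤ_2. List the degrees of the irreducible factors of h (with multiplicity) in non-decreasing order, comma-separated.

3

Roots in ℤ_2: h(0) = 1; h(1) = 1.
Complete factorization: h(s) = (s^3 + s + 1).
Factor degrees with multiplicity: 3 = 3.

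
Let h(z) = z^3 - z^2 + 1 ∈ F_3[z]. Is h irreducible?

Yes

Check for roots in F_3: h(0) = 1; h(1) = 1; h(2) = 2.
No roots. A degree-3 polynomial over a field with no linear factor is irreducible.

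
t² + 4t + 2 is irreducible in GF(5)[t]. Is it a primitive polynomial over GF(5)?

Write f(t) = t² + 4t + 2.
|GF(5^2)^×| = 5^2 − 1 = 24. Prime factorization: 24 = 2^3·3.
f is primitive ⇔ t has order 24 in GF(5)[t]/(f), i.e. t^(24/q) ≠ 1 for each prime q | 24.
t^(12) mod f = 4.
t^(8) mod f = 2t + 1.
None equal 1, so t has full order 24; f is primitive.

Yes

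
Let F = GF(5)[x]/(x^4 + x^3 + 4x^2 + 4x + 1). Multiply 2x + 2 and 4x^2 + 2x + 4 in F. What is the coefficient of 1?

Multiply in GF(5)[x]: (2x + 2)·(4x^2 + 2x + 4) = 3x^3 + 2x^2 + 2x + 3.
Reduced: 3x^3 + 2x^2 + 2x + 3.

3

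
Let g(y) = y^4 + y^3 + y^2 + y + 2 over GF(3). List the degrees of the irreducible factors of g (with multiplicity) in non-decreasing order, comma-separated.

1, 3

Roots in GF(3): g(0) = 2; g(1) = 0 → root; g(2) = 2.
Linear factors from roots: (y + 2).
Complete factorization: g(y) = (y + 2)·(y^3 + 2y^2 + 1).
Factor degrees with multiplicity: 1 + 3 = 4.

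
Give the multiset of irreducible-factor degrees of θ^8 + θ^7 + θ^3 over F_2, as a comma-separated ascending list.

1, 1, 1, 2, 3

Write f(θ) = θ^8 + θ^7 + θ^3.
Roots in F_2: f(0) = 0 → root; f(1) = 1.
Linear factors from roots: (θ).
Complete factorization: f(θ) = (θ)^3·(θ^2 + θ + 1)·(θ^3 + θ + 1).
Factor degrees with multiplicity: 1 + 1 + 1 + 2 + 3 = 8.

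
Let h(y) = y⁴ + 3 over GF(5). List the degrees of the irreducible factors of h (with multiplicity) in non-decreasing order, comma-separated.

4

Roots in GF(5): h(0) = 3; h(1) = 4; h(2) = 4; h(3) = 4; h(4) = 4.
Complete factorization: h(y) = (y⁴ + 3).
Factor degrees with multiplicity: 4 = 4.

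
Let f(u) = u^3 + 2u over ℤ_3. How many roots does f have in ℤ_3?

3

Evaluate at each of the 3 elements of ℤ_3:
f(0) = 0 → root; f(1) = 0 → root; f(2) = 0 → root.
Roots: {0, 1, 2}.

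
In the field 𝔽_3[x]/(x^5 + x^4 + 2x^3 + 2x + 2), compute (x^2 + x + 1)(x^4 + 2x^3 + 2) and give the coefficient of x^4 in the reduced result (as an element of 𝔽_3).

2

Multiply in 𝔽_3[x]: (x^2 + x + 1)·(x^4 + 2x^3 + 2) = x^6 + 2x^3 + 2x^2 + 2x + 2.
Reduce using x^5 ≡ 2x^4 + x^3 + x + 1 (mod x^5 + x^4 + 2x^3 + 2x + 2).
Reduced: 2x^4 + x^3 + 2x + 1.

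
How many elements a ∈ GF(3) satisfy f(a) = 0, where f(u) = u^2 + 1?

Evaluate at each of the 3 elements of GF(3):
f(0) = 1; f(1) = 2; f(2) = 2.
No element is a root.

0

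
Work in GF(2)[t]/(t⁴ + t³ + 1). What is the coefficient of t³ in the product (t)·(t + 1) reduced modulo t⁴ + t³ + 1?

0

Multiply in GF(2)[t]: (t)·(t + 1) = t² + t.
Reduced: t² + t.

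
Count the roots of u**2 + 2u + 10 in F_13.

Write g(u) = u**2 + 2u + 10.
Evaluate at each of the 13 elements of F_13:
g(0) = 10; g(1) = 0 → root; g(2) = 5; g(3) = 12; g(4) = 8; g(5) = 6; g(6) = 6; g(7) = 8; g(8) = 12; g(9) = 5; g(10) = 0 → root; g(11) = 10; g(12) = 9.
Roots: {1, 10}.

2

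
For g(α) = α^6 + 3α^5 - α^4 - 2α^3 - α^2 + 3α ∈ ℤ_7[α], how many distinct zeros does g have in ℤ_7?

3

Evaluate at each of the 7 elements of ℤ_7:
g(0) = 0 → root; g(1) = 3; g(2) = 4; g(3) = 0 → root; g(4) = 4; g(5) = 0 → root; g(6) = 2.
Roots: {0, 3, 5}.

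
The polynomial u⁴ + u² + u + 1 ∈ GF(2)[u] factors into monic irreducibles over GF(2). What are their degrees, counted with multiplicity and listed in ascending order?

Write h(u) = u⁴ + u² + u + 1.
Roots in GF(2): h(0) = 1; h(1) = 0 → root.
Linear factors from roots: (u + 1).
Complete factorization: h(u) = (u + 1)·(u³ + u² + 1).
Factor degrees with multiplicity: 1 + 3 = 4.

1, 3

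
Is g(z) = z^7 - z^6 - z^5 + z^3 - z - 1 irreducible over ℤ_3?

Check for roots in ℤ_3: g(0) = 2; g(1) = 1; g(2) = 1.
No roots, so no linear factors.
Monic irreducibles of degree 2 over GF(3): z^2 + 1, z^2 + z - 1, z^2 - z - 1.
None of them divide g (all give nonzero remainder).
Degree-3 irreducible divisors: test the 8 monic irreducibles of degree 3 over GF(3).
None of them divide g (all give nonzero remainder).
No irreducible factor of degree ≤ 3 exists, so g is irreducible over GF(3).

Yes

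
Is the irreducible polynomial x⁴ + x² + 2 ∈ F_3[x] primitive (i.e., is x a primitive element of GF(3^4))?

No

Write f(x) = x⁴ + x² + 2.
|GF(3^4)^×| = 3^4 − 1 = 80. Prime factorization: 80 = 2^4·5.
f is primitive ⇔ x has order 80 in GF(3)[x]/(f), i.e. x^(80/q) ≠ 1 for each prime q | 80.
x^(40) mod f = 2.
x^(16) mod f = 1
Since x^(16) = 1, the order of x divides 16 < 80; not primitive.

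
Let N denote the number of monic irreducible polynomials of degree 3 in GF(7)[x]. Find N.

112

By the necklace-counting formula, N_7(3) = (1/3) Σ_{d|3} μ(3/d)·7^d.
Divisors of 3: 1, 3; μ(3/d) for each: -1, 1.
Σ = − 7^1 + 7^3 = 336.
N = 336/3 = 112.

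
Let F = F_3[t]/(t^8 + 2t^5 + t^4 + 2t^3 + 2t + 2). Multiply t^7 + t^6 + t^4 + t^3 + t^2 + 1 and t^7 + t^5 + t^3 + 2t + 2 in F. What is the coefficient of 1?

2

Multiply in F_3[t]: (t^7 + t^6 + t^4 + t^3 + t^2 + 1)·(t^7 + t^5 + t^3 + 2t + 2) = t^14 + t^13 + t^12 + 2t^11 + 2t^10 + t^7 + t^5 + t^4 + 2t^3 + 2t^2 + 2t + 2.
Reduce using t^8 ≡ t^5 + 2t^4 + t^3 + t + 1 (mod t^8 + 2t^5 + t^4 + 2t^3 + 2t + 2).
Reduced: 2t^7 + t^6 + t^5 + t^3 + 2t^2 + 2.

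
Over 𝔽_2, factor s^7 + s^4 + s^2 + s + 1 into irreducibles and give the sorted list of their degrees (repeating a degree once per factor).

2, 2, 3

Write h(s) = s^7 + s^4 + s^2 + s + 1.
Roots in 𝔽_2: h(0) = 1; h(1) = 1.
Complete factorization: h(s) = (s^2 + s + 1)^2·(s^3 + s + 1).
Factor degrees with multiplicity: 2 + 2 + 3 = 7.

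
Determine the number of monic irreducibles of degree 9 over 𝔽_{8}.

By the necklace-counting formula, N_8(9) = (1/9) Σ_{d|9} μ(9/d)·8^d.
Divisors of 9: 1, 3, 9; μ(9/d) for each: 0, -1, 1.
Σ = − 8^3 + 8^9 = 134217216.
N = 134217216/9 = 14913024.

14913024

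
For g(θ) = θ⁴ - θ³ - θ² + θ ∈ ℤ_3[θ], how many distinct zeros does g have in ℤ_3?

3

Evaluate at each of the 3 elements of ℤ_3:
g(0) = 0 → root; g(1) = 0 → root; g(2) = 0 → root.
Roots: {0, 1, 2}.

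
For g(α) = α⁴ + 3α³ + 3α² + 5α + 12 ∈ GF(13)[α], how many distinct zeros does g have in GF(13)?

Evaluate at each of the 13 elements of GF(13):
g(0) = 12; g(1) = 11; g(2) = 9; g(3) = 8; g(4) = 8; g(5) = 7; g(6) = 1; g(7) = 10; g(8) = 0 → root; g(9) = 0 → root; g(10) = 11; g(11) = 6; g(12) = 8.
Roots: {8, 9}.

2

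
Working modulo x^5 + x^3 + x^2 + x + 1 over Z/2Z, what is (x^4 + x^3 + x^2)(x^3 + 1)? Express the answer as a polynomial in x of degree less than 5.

Multiply in Z/2Z[x]: (x^4 + x^3 + x^2)·(x^3 + 1) = x^7 + x^6 + x^5 + x^4 + x^3 + x^2.
Reduce using x^5 ≡ x^3 + x^2 + x + 1 (mod x^5 + x^3 + x^2 + x + 1).
Reduced: x^4 + x^3 + x^2 + x.

x^4 + x^3 + x^2 + x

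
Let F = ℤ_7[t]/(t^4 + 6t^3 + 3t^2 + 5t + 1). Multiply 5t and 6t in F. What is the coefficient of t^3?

0

Multiply in ℤ_7[t]: (5t)·(6t) = 2t^2.
Reduced: 2t^2.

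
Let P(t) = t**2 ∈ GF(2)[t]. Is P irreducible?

No

Check for roots in GF(2): P(0) = 0 → root; P(1) = 1.
P(0) = 0, so (t) divides P(t); P is reducible.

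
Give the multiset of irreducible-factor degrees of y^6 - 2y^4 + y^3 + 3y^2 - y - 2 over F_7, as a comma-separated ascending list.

Write f(y) = y^6 - 2y^4 + y^3 + 3y^2 - y - 2.
Linear factors from roots: (y - 1), (y - 3), (y + 1).
Complete factorization: f(y) = (y + 1)·(y - 3)·(y - 1)·(y^3 + 3y^2 + y - 3).
Factor degrees with multiplicity: 1 + 1 + 1 + 3 = 6.

1, 1, 1, 3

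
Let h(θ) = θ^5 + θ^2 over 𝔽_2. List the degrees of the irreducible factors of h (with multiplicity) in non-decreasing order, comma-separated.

Roots in 𝔽_2: h(0) = 0 → root; h(1) = 0 → root.
Linear factors from roots: (θ), (θ + 1).
Complete factorization: h(θ) = (θ + 1)·(θ)^2·(θ^2 + θ + 1).
Factor degrees with multiplicity: 1 + 1 + 1 + 2 = 5.

1, 1, 1, 2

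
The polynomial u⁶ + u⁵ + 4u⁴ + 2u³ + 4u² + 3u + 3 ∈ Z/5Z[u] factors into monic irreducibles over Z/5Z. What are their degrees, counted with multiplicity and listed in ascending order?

Write h(u) = u⁶ + u⁵ + 4u⁴ + 2u³ + 4u² + 3u + 3.
Roots in Z/5Z: h(0) = 3; h(1) = 3; h(2) = 1; h(3) = 3; h(4) = 1.
Complete factorization: h(u) = (u⁶ + u⁵ + 4u⁴ + 2u³ + 4u² + 3u + 3).
Factor degrees with multiplicity: 6 = 6.

6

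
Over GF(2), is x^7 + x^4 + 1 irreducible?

Write f(x) = x^7 + x^4 + 1.
Check for roots in GF(2): f(0) = 1; f(1) = 1.
No roots, so no linear factors.
Monic irreducibles of degree 2 over GF(2): x^2 + x + 1.
None of them divide f (all give nonzero remainder).
Monic irreducibles of degree 3 over GF(2): x^3 + x + 1, x^3 + x^2 + 1.
None of them divide f (all give nonzero remainder).
No irreducible factor of degree ≤ 3 exists, so f is irreducible over GF(2).

Yes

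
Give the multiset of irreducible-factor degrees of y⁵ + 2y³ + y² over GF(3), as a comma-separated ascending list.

Write g(y) = y⁵ + 2y³ + y².
Roots in GF(3): g(0) = 0 → root; g(1) = 1; g(2) = 1.
Linear factors from roots: (y).
Complete factorization: g(y) = (y)^2·(y³ + 2y + 1).
Factor degrees with multiplicity: 1 + 1 + 3 = 5.

1, 1, 3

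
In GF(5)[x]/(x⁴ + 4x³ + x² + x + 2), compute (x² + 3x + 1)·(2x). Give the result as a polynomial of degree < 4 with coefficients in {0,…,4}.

2x^3 + x^2 + 2x

Multiply in GF(5)[x]: (x² + 3x + 1)·(2x) = 2x³ + x² + 2x.
Reduced: 2x³ + x² + 2x.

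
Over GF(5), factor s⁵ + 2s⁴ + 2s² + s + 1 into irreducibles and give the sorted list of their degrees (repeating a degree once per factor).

Write g(s) = s⁵ + 2s⁴ + 2s² + s + 1.
Roots in GF(5): g(0) = 1; g(1) = 2; g(2) = 0 → root; g(3) = 2; g(4) = 3.
Linear factors from roots: (s - 2).
Complete factorization: g(s) = (s - 2)·(s² + 2)·(s² - s + 1).
Factor degrees with multiplicity: 1 + 2 + 2 = 5.

1, 2, 2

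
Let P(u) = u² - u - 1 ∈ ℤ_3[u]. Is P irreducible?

Check for roots in ℤ_3: P(0) = 2; P(1) = 2; P(2) = 1.
No roots. A degree-2 polynomial over a field with no linear factor is irreducible.

Yes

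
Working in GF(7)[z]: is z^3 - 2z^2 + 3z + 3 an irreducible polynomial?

No

Write g(z) = z^3 - 2z^2 + 3z + 3.
Check for roots in GF(7): g(0) = 3; g(1) = 5; g(2) = 2; g(3) = 0 → root; g(4) = 5; g(5) = 2; g(6) = 4.
g(3) = 0, so (z − 3) divides g(z); g is reducible.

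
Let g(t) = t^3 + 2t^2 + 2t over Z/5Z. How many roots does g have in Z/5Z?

Evaluate at each of the 5 elements of Z/5Z:
g(0) = 0 → root; g(1) = 0 → root; g(2) = 0 → root; g(3) = 1; g(4) = 4.
Roots: {0, 1, 2}.

3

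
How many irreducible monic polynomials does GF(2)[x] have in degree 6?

9

Gauss's count: N_{2}(6) = (1/6) Σ_{d|6} μ(6/d)·2^d.
Divisors of 6: 1, 2, 3, 6; μ(6/d) for each: 1, -1, -1, 1.
Σ = 2^1 − 2^2 − 2^3 + 2^6 = 54.
N = 54/6 = 9.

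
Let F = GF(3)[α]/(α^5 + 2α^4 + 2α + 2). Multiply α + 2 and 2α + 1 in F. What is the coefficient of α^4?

Multiply in GF(3)[α]: (α + 2)·(2α + 1) = 2α^2 + 2α + 2.
Reduced: 2α^2 + 2α + 2.

0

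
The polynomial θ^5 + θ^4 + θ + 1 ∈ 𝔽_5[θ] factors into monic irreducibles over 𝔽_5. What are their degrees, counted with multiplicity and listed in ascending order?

1, 2, 2

Write f(θ) = θ^5 + θ^4 + θ + 1.
Roots in 𝔽_5: f(0) = 1; f(1) = 4; f(2) = 1; f(3) = 3; f(4) = 0 → root.
Linear factors from roots: (θ + 1).
Complete factorization: f(θ) = (θ + 1)·(θ^2 + 2)·(θ^2 + 3).
Factor degrees with multiplicity: 1 + 2 + 2 = 5.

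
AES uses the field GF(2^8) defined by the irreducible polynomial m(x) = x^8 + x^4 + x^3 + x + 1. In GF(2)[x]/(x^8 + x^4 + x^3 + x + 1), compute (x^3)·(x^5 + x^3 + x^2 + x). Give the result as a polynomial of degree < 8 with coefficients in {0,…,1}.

Multiply in GF(2)[x]: (x^3)·(x^5 + x^3 + x^2 + x) = x^8 + x^6 + x^5 + x^4.
Reduce using x^8 ≡ x^4 + x^3 + x + 1 (mod x^8 + x^4 + x^3 + x + 1).
Reduced: x^6 + x^5 + x^3 + x + 1.

x^6 + x^5 + x^3 + x + 1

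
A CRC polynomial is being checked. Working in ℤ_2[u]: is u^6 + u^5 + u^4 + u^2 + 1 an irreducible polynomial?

Yes

Write h(u) = u^6 + u^5 + u^4 + u^2 + 1.
Check for roots in ℤ_2: h(0) = 1; h(1) = 1.
No roots, so no linear factors.
Monic irreducibles of degree 2 over GF(2): u^2 + u + 1.
None of them divide h (all give nonzero remainder).
Monic irreducibles of degree 3 over GF(2): u^3 + u + 1, u^3 + u^2 + 1.
None of them divide h (all give nonzero remainder).
No irreducible factor of degree ≤ 3 exists, so h is irreducible over GF(2).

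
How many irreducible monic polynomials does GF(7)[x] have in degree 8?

720300

Gauss's count: N_{7}(8) = (1/8) Σ_{d|8} μ(8/d)·7^d.
Divisors of 8: 1, 2, 4, 8; μ(8/d) for each: 0, 0, -1, 1.
Σ = − 7^4 + 7^8 = 5762400.
N = 5762400/8 = 720300.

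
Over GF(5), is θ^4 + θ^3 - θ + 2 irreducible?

Write f(θ) = θ^4 + θ^3 - θ + 2.
Check for roots in GF(5): f(0) = 2; f(1) = 3; f(2) = 4; f(3) = 2; f(4) = 3.
No roots, so no linear factors.
Degree-2 irreducible divisors: test the 10 monic irreducibles of degree 2 over GF(5).
None of them divide f (all give nonzero remainder).
No irreducible factor of degree ≤ 2 exists, so f is irreducible over GF(5).

Yes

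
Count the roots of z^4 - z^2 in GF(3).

Write P(z) = z^4 - z^2.
Evaluate at each of the 3 elements of GF(3):
P(0) = 0 → root; P(1) = 0 → root; P(2) = 0 → root.
Roots: {0, 1, 2}.

3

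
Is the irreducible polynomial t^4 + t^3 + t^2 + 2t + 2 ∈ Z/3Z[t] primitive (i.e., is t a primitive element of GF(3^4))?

Yes

Write f(t) = t^4 + t^3 + t^2 + 2t + 2.
|GF(3^4)^×| = 3^4 − 1 = 80. Prime factorization: 80 = 2^4·5.
f is primitive ⇔ t has order 80 in GF(3)[t]/(f), i.e. t^(80/q) ≠ 1 for each prime q | 80.
t^(40) mod f = 2.
t^(16) mod f = 2t^3 + 1.
None equal 1, so t has full order 80; f is primitive.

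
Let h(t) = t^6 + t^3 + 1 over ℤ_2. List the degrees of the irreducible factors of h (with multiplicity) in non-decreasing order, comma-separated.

Roots in ℤ_2: h(0) = 1; h(1) = 1.
Complete factorization: h(t) = (t^6 + t^3 + 1).
Factor degrees with multiplicity: 6 = 6.

6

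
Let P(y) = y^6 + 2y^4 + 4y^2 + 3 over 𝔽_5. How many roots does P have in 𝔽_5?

Evaluate at each of the 5 elements of 𝔽_5:
P(0) = 3; P(1) = 0 → root; P(2) = 0 → root; P(3) = 0 → root; P(4) = 0 → root.
Roots: {1, 2, 3, 4}.

4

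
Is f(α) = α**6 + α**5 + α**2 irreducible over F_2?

No

Check for roots in F_2: f(0) = 0 → root; f(1) = 1.
f(0) = 0, so (α) divides f(α); f is reducible.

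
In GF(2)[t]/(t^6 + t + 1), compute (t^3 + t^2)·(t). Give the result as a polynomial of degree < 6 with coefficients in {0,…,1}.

t^4 + t^3

Multiply in GF(2)[t]: (t^3 + t^2)·(t) = t^4 + t^3.
Reduced: t^4 + t^3.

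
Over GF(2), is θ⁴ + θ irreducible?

No

Write h(θ) = θ⁴ + θ.
Check for roots in GF(2): h(0) = 0 → root; h(1) = 0 → root.
h(0) = 0, so (θ) divides h(θ); h is reducible.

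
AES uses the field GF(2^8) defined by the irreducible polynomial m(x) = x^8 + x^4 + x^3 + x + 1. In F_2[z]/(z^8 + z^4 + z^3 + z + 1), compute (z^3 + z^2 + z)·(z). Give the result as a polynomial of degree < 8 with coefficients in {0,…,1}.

Multiply in F_2[z]: (z^3 + z^2 + z)·(z) = z^4 + z^3 + z^2.
Reduced: z^4 + z^3 + z^2.

z^4 + z^3 + z^2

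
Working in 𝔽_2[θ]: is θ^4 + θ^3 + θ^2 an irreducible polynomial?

Write h(θ) = θ^4 + θ^3 + θ^2.
Check for roots in 𝔽_2: h(0) = 0 → root; h(1) = 1.
h(0) = 0, so (θ) divides h(θ); h is reducible.

No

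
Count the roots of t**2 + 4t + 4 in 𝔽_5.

Write g(t) = t**2 + 4t + 4.
Evaluate at each of the 5 elements of 𝔽_5:
g(0) = 4; g(1) = 4; g(2) = 1; g(3) = 0 → root; g(4) = 1.
Roots: {3}.

1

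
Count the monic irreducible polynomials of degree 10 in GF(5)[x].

Gauss's count: N_{5}(10) = (1/10) Σ_{d|10} μ(10/d)·5^d.
Divisors of 10: 1, 2, 5, 10; μ(10/d) for each: 1, -1, -1, 1.
Σ = 5^1 − 5^2 − 5^5 + 5^10 = 9762480.
N = 9762480/10 = 976248.

976248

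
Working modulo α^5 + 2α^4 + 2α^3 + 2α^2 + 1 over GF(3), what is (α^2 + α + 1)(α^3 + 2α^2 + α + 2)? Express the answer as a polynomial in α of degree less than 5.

Multiply in GF(3)[α]: (α^2 + α + 1)·(α^3 + 2α^2 + α + 2) = α^5 + α^3 + 2α^2 + 2.
Reduce using α^5 ≡ α^4 + α^3 + α^2 + 2 (mod α^5 + 2α^4 + 2α^3 + 2α^2 + 1).
Reduced: α^4 + 2α^3 + 1.

α^4 + 2α^3 + 1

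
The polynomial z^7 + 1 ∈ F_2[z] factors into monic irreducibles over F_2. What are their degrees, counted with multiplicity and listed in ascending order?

1, 3, 3

Write f(z) = z^7 + 1.
Roots in F_2: f(0) = 1; f(1) = 0 → root.
Linear factors from roots: (z + 1).
Complete factorization: f(z) = (z + 1)·(z^3 + z + 1)·(z^3 + z^2 + 1).
Factor degrees with multiplicity: 1 + 3 + 3 = 7.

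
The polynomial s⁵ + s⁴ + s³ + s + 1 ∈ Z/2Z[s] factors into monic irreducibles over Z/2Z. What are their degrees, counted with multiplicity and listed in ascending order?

5

Write f(s) = s⁵ + s⁴ + s³ + s + 1.
Roots in Z/2Z: f(0) = 1; f(1) = 1.
Complete factorization: f(s) = (s⁵ + s⁴ + s³ + s + 1).
Factor degrees with multiplicity: 5 = 5.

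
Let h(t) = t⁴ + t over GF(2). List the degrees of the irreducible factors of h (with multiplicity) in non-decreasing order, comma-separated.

1, 1, 2

Roots in GF(2): h(0) = 0 → root; h(1) = 0 → root.
Linear factors from roots: (t), (t + 1).
Complete factorization: h(t) = (t)·(t + 1)·(t² + t + 1).
Factor degrees with multiplicity: 1 + 1 + 2 = 4.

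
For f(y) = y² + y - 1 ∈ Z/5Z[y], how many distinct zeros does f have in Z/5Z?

Evaluate at each of the 5 elements of Z/5Z:
f(0) = 4; f(1) = 1; f(2) = 0 → root; f(3) = 1; f(4) = 4.
Roots: {2}.

1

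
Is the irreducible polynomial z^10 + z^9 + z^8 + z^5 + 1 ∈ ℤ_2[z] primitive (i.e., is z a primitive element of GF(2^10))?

Yes

Write f(z) = z^10 + z^9 + z^8 + z^5 + 1.
|GF(2^10)^×| = 2^10 − 1 = 1023. Prime factorization: 1023 = 3·11·31.
f is primitive ⇔ z has order 1023 in GF(2)[z]/(f), i.e. z^(1023/q) ≠ 1 for each prime q | 1023.
z^(341) mod f = z^9 + z^8 + z^7 + z^5 + z^3.
z^(93) mod f = z^9 + z^8 + z^4 + z^3 + z^2 + z + 1.
z^(33) mod f = z^9 + z^8 + z^6 + z^5 + z^4 + z^3 + z^2 + 1.
None equal 1, so z has full order 1023; f is primitive.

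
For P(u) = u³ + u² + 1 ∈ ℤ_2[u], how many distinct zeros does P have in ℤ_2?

Evaluate at each of the 2 elements of ℤ_2:
P(0) = 1; P(1) = 1.
No element is a root.

0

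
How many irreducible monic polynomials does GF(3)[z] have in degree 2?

3

By the necklace-counting formula, N_3(2) = (1/2) Σ_{d|2} μ(2/d)·3^d.
Divisors of 2: 1, 2; μ(2/d) for each: -1, 1.
Σ = − 3^1 + 3^2 = 6.
N = 6/2 = 3.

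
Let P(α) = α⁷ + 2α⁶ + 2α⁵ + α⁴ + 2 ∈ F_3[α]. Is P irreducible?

Yes

Check for roots in F_3: P(0) = 2; P(1) = 2; P(2) = 2.
No roots, so no linear factors.
Monic irreducibles of degree 2 over GF(3): α² + 1, α² + α + 2, α² + 2α + 2.
None of them divide P (all give nonzero remainder).
Degree-3 irreducible divisors: test the 8 monic irreducibles of degree 3 over GF(3).
None of them divide P (all give nonzero remainder).
No irreducible factor of degree ≤ 3 exists, so P is irreducible over GF(3).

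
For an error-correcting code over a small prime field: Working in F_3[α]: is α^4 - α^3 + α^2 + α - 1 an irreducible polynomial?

Write h(α) = α^4 - α^3 + α^2 + α - 1.
Check for roots in F_3: h(0) = 2; h(1) = 1; h(2) = 1.
No roots, so no linear factors.
Monic irreducibles of degree 2 over GF(3): α^2 + 1, α^2 + α - 1, α^2 - α - 1.
None of them divide h (all give nonzero remainder).
No irreducible factor of degree ≤ 2 exists, so h is irreducible over GF(3).

Yes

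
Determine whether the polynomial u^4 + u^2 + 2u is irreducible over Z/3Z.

Write m(u) = u^4 + u^2 + 2u.
Check for roots in Z/3Z: m(0) = 0 → root; m(1) = 1; m(2) = 0 → root.
m(0) = 0, so (u) divides m(u); m is reducible.

No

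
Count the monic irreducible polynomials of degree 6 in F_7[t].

19544

By the necklace-counting formula, N_7(6) = (1/6) Σ_{d|6} μ(6/d)·7^d.
Divisors of 6: 1, 2, 3, 6; μ(6/d) for each: 1, -1, -1, 1.
Σ = 7^1 − 7^2 − 7^3 + 7^6 = 117264.
N = 117264/6 = 19544.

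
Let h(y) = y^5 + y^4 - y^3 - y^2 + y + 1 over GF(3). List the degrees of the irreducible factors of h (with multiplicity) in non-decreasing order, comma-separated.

Roots in GF(3): h(0) = 1; h(1) = 2; h(2) = 0 → root.
Linear factors from roots: (y + 1).
Complete factorization: h(y) = (y + 1)·(y^2 + 1)^2.
Factor degrees with multiplicity: 1 + 2 + 2 = 5.

1, 2, 2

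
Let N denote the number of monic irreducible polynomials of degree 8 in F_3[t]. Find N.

x^(3^8) − x is the product of all monic irreducibles of degree dividing 8; Möbius inversion gives N = (1/8) Σ μ(8/d)·3^d.
Divisors of 8: 1, 2, 4, 8; μ(8/d) for each: 0, 0, -1, 1.
Σ = − 3^4 + 3^8 = 6480.
N = 6480/8 = 810.

810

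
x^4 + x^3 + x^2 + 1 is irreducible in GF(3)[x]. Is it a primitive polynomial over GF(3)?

Write f(x) = x^4 + x^3 + x^2 + 1.
|GF(3^4)^×| = 3^4 − 1 = 80. Prime factorization: 80 = 2^4·5.
f is primitive ⇔ x has order 80 in GF(3)[x]/(f), i.e. x^(80/q) ≠ 1 for each prime q | 80.
x^(40) mod f = 1
x^(16) mod f = 2x^3 + x^2 + x.
Since x^(40) = 1, the order of x divides 40 < 80; not primitive.

No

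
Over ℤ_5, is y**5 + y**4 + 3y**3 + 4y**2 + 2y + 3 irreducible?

No

Write h(y) = y**5 + y**4 + 3y**3 + 4y**2 + 2y + 3.
Check for roots in ℤ_5: h(0) = 3; h(1) = 4; h(2) = 0 → root; h(3) = 0 → root; h(4) = 2.
h(2) = 0, so (y − 2) divides h(y); h is reducible.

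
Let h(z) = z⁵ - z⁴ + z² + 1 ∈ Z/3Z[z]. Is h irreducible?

Check for roots in Z/3Z: h(0) = 1; h(1) = 2; h(2) = 0 → root.
h(2) = 0, so (z − 2) divides h(z); h is reducible.

No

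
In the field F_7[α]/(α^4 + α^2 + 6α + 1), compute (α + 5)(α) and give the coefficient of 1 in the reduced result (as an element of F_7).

0

Multiply in F_7[α]: (α + 5)·(α) = α^2 + 5α.
Reduced: α^2 + 5α.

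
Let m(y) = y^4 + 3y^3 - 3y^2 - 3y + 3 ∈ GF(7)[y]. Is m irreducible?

Check for roots in GF(7): m(0) = 3; m(1) = 1; m(2) = 4; m(3) = 3; m(4) = 6; m(5) = 3; m(6) = 1.
No roots, so no linear factors.
Degree-2 irreducible divisors: test the 21 monic irreducibles of degree 2 over GF(7).
None of them divide m (all give nonzero remainder).
No irreducible factor of degree ≤ 2 exists, so m is irreducible over GF(7).

Yes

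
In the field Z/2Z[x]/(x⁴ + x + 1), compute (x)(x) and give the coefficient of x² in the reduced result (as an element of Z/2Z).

1

Multiply in Z/2Z[x]: (x)·(x) = x².
Reduced: x².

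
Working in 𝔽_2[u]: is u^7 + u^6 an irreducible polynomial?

No

Write P(u) = u^7 + u^6.
Check for roots in 𝔽_2: P(0) = 0 → root; P(1) = 0 → root.
P(0) = 0, so (u) divides P(u); P is reducible.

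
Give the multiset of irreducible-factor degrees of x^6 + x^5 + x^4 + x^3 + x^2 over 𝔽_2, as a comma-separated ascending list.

1, 1, 4

Write h(x) = x^6 + x^5 + x^4 + x^3 + x^2.
Roots in 𝔽_2: h(0) = 0 → root; h(1) = 1.
Linear factors from roots: (x).
Complete factorization: h(x) = (x)^2·(x^4 + x^3 + x^2 + x + 1).
Factor degrees with multiplicity: 1 + 1 + 4 = 6.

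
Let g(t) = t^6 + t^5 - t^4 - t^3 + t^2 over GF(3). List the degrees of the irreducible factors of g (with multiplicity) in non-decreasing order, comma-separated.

Roots in GF(3): g(0) = 0 → root; g(1) = 1; g(2) = 1.
Linear factors from roots: (t).
Complete factorization: g(t) = (t)^2·(t^2 - t - 1)^2.
Factor degrees with multiplicity: 1 + 1 + 2 + 2 = 6.

1, 1, 2, 2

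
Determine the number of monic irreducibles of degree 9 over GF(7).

Gauss's count: N_{7}(9) = (1/9) Σ_{d|9} μ(9/d)·7^d.
Divisors of 9: 1, 3, 9; μ(9/d) for each: 0, -1, 1.
Σ = − 7^3 + 7^9 = 40353264.
N = 40353264/9 = 4483696.

4483696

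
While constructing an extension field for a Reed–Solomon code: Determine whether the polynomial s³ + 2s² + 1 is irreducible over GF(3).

Yes

Write h(s) = s³ + 2s² + 1.
Check for roots in GF(3): h(0) = 1; h(1) = 1; h(2) = 2.
No roots. A degree-3 polynomial over a field with no linear factor is irreducible.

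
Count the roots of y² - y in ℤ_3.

Write h(y) = y² - y.
Evaluate at each of the 3 elements of ℤ_3:
h(0) = 0 → root; h(1) = 0 → root; h(2) = 2.
Roots: {0, 1}.

2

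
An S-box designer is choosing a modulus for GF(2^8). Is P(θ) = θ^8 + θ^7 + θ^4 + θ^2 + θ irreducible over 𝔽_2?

Check for roots in 𝔽_2: P(0) = 0 → root; P(1) = 1.
P(0) = 0, so (θ) divides P(θ); P is reducible.

No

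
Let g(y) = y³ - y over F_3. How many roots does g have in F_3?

Evaluate at each of the 3 elements of F_3:
g(0) = 0 → root; g(1) = 0 → root; g(2) = 0 → root.
Roots: {0, 1, 2}.

3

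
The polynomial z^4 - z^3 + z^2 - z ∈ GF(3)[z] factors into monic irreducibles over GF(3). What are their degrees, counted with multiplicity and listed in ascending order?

1, 1, 2

Write h(z) = z^4 - z^3 + z^2 - z.
Roots in GF(3): h(0) = 0 → root; h(1) = 0 → root; h(2) = 1.
Linear factors from roots: (z), (z - 1).
Complete factorization: h(z) = (z)·(z - 1)·(z^2 + 1).
Factor degrees with multiplicity: 1 + 1 + 2 = 4.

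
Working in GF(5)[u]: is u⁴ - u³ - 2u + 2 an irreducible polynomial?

Write m(u) = u⁴ - u³ - 2u + 2.
Check for roots in GF(5): m(0) = 2; m(1) = 0 → root; m(2) = 1; m(3) = 0 → root; m(4) = 1.
m(1) = 0, so (u − 1) divides m(u); m is reducible.

No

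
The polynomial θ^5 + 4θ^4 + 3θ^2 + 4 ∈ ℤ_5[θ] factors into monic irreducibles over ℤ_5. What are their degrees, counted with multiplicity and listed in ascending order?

Write h(θ) = θ^5 + 4θ^4 + 3θ^2 + 4.
Roots in ℤ_5: h(0) = 4; h(1) = 2; h(2) = 2; h(3) = 3; h(4) = 0 → root.
Linear factors from roots: (θ + 1).
Complete factorization: h(θ) = (θ + 1)·(θ^2 + θ + 1)·(θ^2 + 2θ + 4).
Factor degrees with multiplicity: 1 + 2 + 2 = 5.

1, 2, 2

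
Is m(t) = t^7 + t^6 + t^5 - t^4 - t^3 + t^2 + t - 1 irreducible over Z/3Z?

Yes

Check for roots in Z/3Z: m(0) = 2; m(1) = 2; m(2) = 1.
No roots, so no linear factors.
Monic irreducibles of degree 2 over GF(3): t^2 + 1, t^2 + t - 1, t^2 - t - 1.
None of them divide m (all give nonzero remainder).
Degree-3 irreducible divisors: test the 8 monic irreducibles of degree 3 over GF(3).
None of them divide m (all give nonzero remainder).
No irreducible factor of degree ≤ 3 exists, so m is irreducible over GF(3).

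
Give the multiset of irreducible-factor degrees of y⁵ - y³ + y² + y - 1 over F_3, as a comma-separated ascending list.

Write h(y) = y⁵ - y³ + y² + y - 1.
Roots in F_3: h(0) = 2; h(1) = 1; h(2) = 2.
Complete factorization: h(y) = (y⁵ - y³ + y² + y - 1).
Factor degrees with multiplicity: 5 = 5.

5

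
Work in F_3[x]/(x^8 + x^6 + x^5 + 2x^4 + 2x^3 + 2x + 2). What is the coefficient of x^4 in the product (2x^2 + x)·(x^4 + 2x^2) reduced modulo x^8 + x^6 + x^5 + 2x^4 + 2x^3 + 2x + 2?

Multiply in F_3[x]: (2x^2 + x)·(x^4 + 2x^2) = 2x^6 + x^5 + x^4 + 2x^3.
Reduced: 2x^6 + x^5 + x^4 + 2x^3.

1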